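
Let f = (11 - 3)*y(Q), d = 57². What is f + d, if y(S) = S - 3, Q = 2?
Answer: 3241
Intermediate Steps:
y(S) = -3 + S
d = 3249
f = -8 (f = (11 - 3)*(-3 + 2) = 8*(-1) = -8)
f + d = -8 + 3249 = 3241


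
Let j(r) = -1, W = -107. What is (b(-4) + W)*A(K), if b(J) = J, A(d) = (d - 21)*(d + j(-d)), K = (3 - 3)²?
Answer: -2331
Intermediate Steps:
K = 0 (K = 0² = 0)
A(d) = (-1 + d)*(-21 + d) (A(d) = (d - 21)*(d - 1) = (-21 + d)*(-1 + d) = (-1 + d)*(-21 + d))
(b(-4) + W)*A(K) = (-4 - 107)*(21 + 0² - 22*0) = -111*(21 + 0 + 0) = -111*21 = -2331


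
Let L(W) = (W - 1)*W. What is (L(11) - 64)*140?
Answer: 6440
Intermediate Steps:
L(W) = W*(-1 + W) (L(W) = (-1 + W)*W = W*(-1 + W))
(L(11) - 64)*140 = (11*(-1 + 11) - 64)*140 = (11*10 - 64)*140 = (110 - 64)*140 = 46*140 = 6440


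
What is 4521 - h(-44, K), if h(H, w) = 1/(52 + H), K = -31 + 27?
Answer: 36167/8 ≈ 4520.9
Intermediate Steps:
K = -4
4521 - h(-44, K) = 4521 - 1/(52 - 44) = 4521 - 1/8 = 36167/8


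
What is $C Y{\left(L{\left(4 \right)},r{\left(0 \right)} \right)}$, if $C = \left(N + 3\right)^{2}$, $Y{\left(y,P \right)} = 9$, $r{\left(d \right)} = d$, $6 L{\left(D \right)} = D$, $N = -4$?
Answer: $9$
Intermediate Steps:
$L{\left(D \right)} = \frac{D}{6}$
$C = 1$ ($C = \left(-4 + 3\right)^{2} = \left(-1\right)^{2} = 1$)
$C Y{\left(L{\left(4 \right)},r{\left(0 \right)} \right)} = 1 \cdot 9 = 9$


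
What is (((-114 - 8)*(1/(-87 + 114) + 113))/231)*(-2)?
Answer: 106384/891 ≈ 119.40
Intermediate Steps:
(((-114 - 8)*(1/(-87 + 114) + 113))/231)*(-2) = (-122*(1/27 + 113)*(1/231))*(-2) = (-122*3052/27*(1/231))*(-2) = -372344/27*1/231*(-2) = -53192/891*(-2) = 106384/891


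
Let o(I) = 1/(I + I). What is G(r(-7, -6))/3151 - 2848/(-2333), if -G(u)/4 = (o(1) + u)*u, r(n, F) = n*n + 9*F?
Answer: 8764078/7351283 ≈ 1.1922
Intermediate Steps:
r(n, F) = n**2 + 9*F
o(I) = 1/(2*I)
G(u) = -4*u*(1/2 + u) (G(u) = -4*((1/2)/1 + u)*u = -4*((1/2)*1 + u)*u = -4*(1/2 + u)*u = -4*u*(1/2 + u))
G(r(-7, -6))/3151 - 2848/(-2333) = -2*((-7)**2 + 9*(-6))*(1 + 2*((-7)**2 + 9*(-6)))/3151 - 2848/(-2333) = -2*(49 - 54)*(1 + 2*(49 - 54))*(1/3151) - 2848*(-1/2333) = -2*(-5)*(1 + 2*(-5))*(1/3151) + 2848/2333 = -2*(-5)*(1 - 10)*(1/3151) + 2848/2333 = -2*(-5)*(-9)*(1/3151) + 2848/2333 = -90*1/3151 + 2848/2333 = -90/3151 + 2848/2333 = 8764078/7351283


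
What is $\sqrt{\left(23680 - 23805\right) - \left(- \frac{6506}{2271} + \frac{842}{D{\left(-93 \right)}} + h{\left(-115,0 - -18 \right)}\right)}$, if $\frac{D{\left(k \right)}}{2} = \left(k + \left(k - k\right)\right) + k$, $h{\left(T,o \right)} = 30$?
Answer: $\frac{i \sqrt{2971237737282}}{140802} \approx 12.242 i$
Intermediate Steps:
$D{\left(k \right)} = 4 k$ ($D{\left(k \right)} = 2 \left(\left(k + \left(k - k\right)\right) + k\right) = 2 \left(\left(k + 0\right) + k\right) = 2 \left(k + k\right) = 2 \cdot 2 k = 4 k$)
$\sqrt{\left(23680 - 23805\right) - \left(- \frac{6506}{2271} + \frac{842}{D{\left(-93 \right)}} + h{\left(-115,0 - -18 \right)}\right)} = \sqrt{\left(23680 - 23805\right) - \frac{3501991}{140802}} = \sqrt{-125 - \left(\frac{61624}{2271} - \frac{421}{186}\right)} = \sqrt{-125 + \left(\left(\frac{6506}{2271} - - \frac{421}{186}\right) - 30\right)} = \sqrt{-125 + \left(\left(\frac{6506}{2271} + \frac{421}{186}\right) - 30\right)} = \sqrt{-125 + \left(\frac{722069}{140802} - 30\right)} = \sqrt{-125 - \frac{3501991}{140802}} = \sqrt{- \frac{21102241}{140802}} = \frac{i \sqrt{2971237737282}}{140802}$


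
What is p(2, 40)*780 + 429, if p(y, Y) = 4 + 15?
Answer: 15249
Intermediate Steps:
p(y, Y) = 19
p(2, 40)*780 + 429 = 19*780 + 429 = 14820 + 429 = 15249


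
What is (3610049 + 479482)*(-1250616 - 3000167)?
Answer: -17383708852773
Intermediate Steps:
(3610049 + 479482)*(-1250616 - 3000167) = 4089531*(-4250783) = -17383708852773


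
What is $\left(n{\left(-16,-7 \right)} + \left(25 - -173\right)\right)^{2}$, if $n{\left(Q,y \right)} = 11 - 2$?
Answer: $42849$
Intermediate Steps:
$n{\left(Q,y \right)} = 9$ ($n{\left(Q,y \right)} = 11 - 2 = 9$)
$\left(n{\left(-16,-7 \right)} + \left(25 - -173\right)\right)^{2} = \left(9 + \left(25 - -173\right)\right)^{2} = \left(9 + \left(25 + 173\right)\right)^{2} = \left(9 + 198\right)^{2} = 207^{2} = 42849$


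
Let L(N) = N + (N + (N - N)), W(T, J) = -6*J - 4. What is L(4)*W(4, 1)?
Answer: -80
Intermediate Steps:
W(T, J) = -4 - 6*J
L(N) = 2*N (L(N) = N + (N + 0) = N + N = 2*N)
L(4)*W(4, 1) = (2*4)*(-4 - 6*1) = 8*(-4 - 6) = 8*(-10) = -80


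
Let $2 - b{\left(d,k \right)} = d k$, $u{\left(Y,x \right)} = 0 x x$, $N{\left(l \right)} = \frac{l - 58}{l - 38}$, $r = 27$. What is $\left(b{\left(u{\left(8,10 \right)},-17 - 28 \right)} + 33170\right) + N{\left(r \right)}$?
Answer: $\frac{364923}{11} \approx 33175.0$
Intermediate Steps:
$N{\left(l \right)} = \frac{-58 + l}{-38 + l}$
$u{\left(Y,x \right)} = 0$ ($u{\left(Y,x \right)} = 0 x = 0$)
$b{\left(d,k \right)} = 2 - d k$
$\left(b{\left(u{\left(8,10 \right)},-17 - 28 \right)} + 33170\right) + N{\left(r \right)} = \left(\left(2 - 0 \left(-17 - 28\right)\right) + 33170\right) + \frac{-58 + 27}{-38 + 27} = \left(\left(2 - 0 \left(-45\right)\right) + 33170\right) + \frac{1}{-11} \left(-31\right) = \left(\left(2 + 0\right) + 33170\right) - - \frac{31}{11} = \left(2 + 33170\right) + \frac{31}{11} = 33172 + \frac{31}{11} = \frac{364923}{11}$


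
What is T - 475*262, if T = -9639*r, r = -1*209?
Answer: 1890101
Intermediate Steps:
r = -209
T = 2014551 (T = -9639*(-209) = 2014551)
T - 475*262 = 2014551 - 475*262 = 2014551 - 124450 = 1890101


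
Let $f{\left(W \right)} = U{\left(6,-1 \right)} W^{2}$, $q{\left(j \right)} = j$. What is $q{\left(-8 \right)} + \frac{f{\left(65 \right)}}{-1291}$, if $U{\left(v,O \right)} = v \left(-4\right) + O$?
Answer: $\frac{95297}{1291} \approx 73.816$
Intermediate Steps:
$U{\left(v,O \right)} = O - 4 v$ ($U{\left(v,O \right)} = - 4 v + O = O - 4 v$)
$f{\left(W \right)} = - 25 W^{2}$ ($f{\left(W \right)} = \left(-1 - 24\right) W^{2} = - 25 W^{2}$)
$q{\left(-8 \right)} + \frac{f{\left(65 \right)}}{-1291} = -8 + \frac{\left(-25\right) 65^{2}}{-1291} = -8 + \left(-25\right) 4225 \left(- \frac{1}{1291}\right) = -8 - - \frac{105625}{1291} = -8 + \frac{105625}{1291} = \frac{95297}{1291}$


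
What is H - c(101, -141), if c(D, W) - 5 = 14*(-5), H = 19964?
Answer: 20029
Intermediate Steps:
c(D, W) = -65 (c(D, W) = 5 + 14*(-5) = 5 - 70 = -65)
H - c(101, -141) = 19964 - 1*(-65) = 19964 + 65 = 20029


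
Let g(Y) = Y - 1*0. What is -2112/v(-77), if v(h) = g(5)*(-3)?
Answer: 704/5 ≈ 140.80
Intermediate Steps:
g(Y) = Y (g(Y) = Y + 0 = Y)
v(h) = -15 (v(h) = 5*(-3) = -15)
-2112/v(-77) = -2112/(-15) = -2112*(-1/15) = 704/5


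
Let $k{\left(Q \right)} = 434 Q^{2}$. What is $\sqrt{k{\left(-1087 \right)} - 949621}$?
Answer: $5 \sqrt{20474053} \approx 22624.0$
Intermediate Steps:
$\sqrt{k{\left(-1087 \right)} - 949621} = \sqrt{434 \left(-1087\right)^{2} - 949621} = \sqrt{434 \cdot 1181569 - 949621} = \sqrt{512800946 - 949621} = \sqrt{511851325} = 5 \sqrt{20474053}$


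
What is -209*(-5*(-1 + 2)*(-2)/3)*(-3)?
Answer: 2090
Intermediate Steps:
-209*(-5*(-1 + 2)*(-2)/3)*(-3) = -209*(-5*1*(-2)/3)*(-3) = -209*(-(-10)/3)*(-3) = -209*(-5*(-⅔))*(-3) = -2090*(-3)/3 = -209*(-10) = 2090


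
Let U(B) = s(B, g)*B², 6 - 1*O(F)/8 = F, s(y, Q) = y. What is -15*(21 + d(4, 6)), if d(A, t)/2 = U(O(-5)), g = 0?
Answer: -20444475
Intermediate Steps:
O(F) = 48 - 8*F
U(B) = B³ (U(B) = B*B² = B³)
d(A, t) = 1362944 (d(A, t) = 2*(48 - 8*(-5))³ = 2*(48 + 40)³ = 2*88³ = 2*681472 = 1362944)
-15*(21 + d(4, 6)) = -15*(21 + 1362944) = -15*1362965 = -20444475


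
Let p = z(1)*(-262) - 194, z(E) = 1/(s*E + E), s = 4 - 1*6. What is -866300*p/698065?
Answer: -11781680/139613 ≈ -84.388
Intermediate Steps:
s = -2 (s = 4 - 6 = -2)
z(E) = -1/E (z(E) = 1/(-2*E + E) = 1/(-E) = -1/E)
p = 68 (p = -1/1*(-262) - 194 = -1*1*(-262) - 194 = -1*(-262) - 194 = 262 - 194 = 68)
-866300*p/698065 = -866300/(698065/68) = -866300/(698065*(1/68)) = -866300/698065/68 = -866300*68/698065 = -11781680/139613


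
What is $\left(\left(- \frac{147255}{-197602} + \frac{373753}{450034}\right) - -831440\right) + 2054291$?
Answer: $\frac{64155331373344271}{22231904617} \approx 2.8857 \cdot 10^{6}$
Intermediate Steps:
$\left(\left(- \frac{147255}{-197602} + \frac{373753}{450034}\right) - -831440\right) + 2054291 = \left(\left(\left(-147255\right) \left(- \frac{1}{197602}\right) + 373753 \cdot \frac{1}{450034}\right) + 831440\right) + 2054291 = \left(\left(\frac{147255}{197602} + \frac{373753}{450034}\right) + 831440\right) + 2054291 = \left(\frac{35031024244}{22231904617} + 831440\right) + 2054291 = \frac{18484529805782724}{22231904617} + 2054291 = \frac{64155331373344271}{22231904617}$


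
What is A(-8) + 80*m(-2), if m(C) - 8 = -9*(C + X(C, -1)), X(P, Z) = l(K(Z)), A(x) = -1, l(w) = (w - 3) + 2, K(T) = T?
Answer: 3519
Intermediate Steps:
l(w) = -1 + w (l(w) = (-3 + w) + 2 = -1 + w)
X(P, Z) = -1 + Z
m(C) = 26 - 9*C (m(C) = 8 - 9*(C + (-1 - 1)) = 8 - 9*(C - 2) = 8 - 9*(-2 + C) = 8 + (18 - 9*C) = 26 - 9*C)
A(-8) + 80*m(-2) = -1 + 80*(26 - 9*(-2)) = -1 + 80*(26 + 18) = -1 + 80*44 = -1 + 3520 = 3519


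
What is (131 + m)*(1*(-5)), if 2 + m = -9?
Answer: -600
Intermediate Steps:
m = -11 (m = -2 - 9 = -11)
(131 + m)*(1*(-5)) = (131 - 11)*(1*(-5)) = 120*(-5) = -600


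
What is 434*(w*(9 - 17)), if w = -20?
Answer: 69440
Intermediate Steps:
434*(w*(9 - 17)) = 434*(-20*(9 - 17)) = 434*(-20*(-8)) = 434*160 = 69440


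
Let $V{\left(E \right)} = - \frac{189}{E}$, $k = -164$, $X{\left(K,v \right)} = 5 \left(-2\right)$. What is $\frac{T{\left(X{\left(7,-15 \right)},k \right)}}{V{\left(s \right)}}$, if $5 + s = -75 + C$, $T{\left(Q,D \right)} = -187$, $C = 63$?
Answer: $- \frac{3179}{189} \approx -16.82$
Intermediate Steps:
$X{\left(K,v \right)} = -10$
$s = -17$ ($s = -5 + \left(-75 + 63\right) = -5 - 12 = -17$)
$\frac{T{\left(X{\left(7,-15 \right)},k \right)}}{V{\left(s \right)}} = - \frac{187}{\left(-189\right) \frac{1}{-17}} = - \frac{187}{\left(-189\right) \left(- \frac{1}{17}\right)} = - \frac{187}{\frac{189}{17}} = \left(-187\right) \frac{17}{189} = - \frac{3179}{189}$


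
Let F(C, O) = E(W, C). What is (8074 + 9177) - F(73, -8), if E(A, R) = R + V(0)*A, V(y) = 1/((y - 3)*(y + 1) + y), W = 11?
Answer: 51545/3 ≈ 17182.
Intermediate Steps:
V(y) = 1/(y + (1 + y)*(-3 + y)) (V(y) = 1/((-3 + y)*(1 + y) + y) = 1/((1 + y)*(-3 + y) + y) = 1/(y + (1 + y)*(-3 + y)))
E(A, R) = R - A/3 (E(A, R) = R + A/(-3 + 0² - 1*0) = R + A/(-3 + 0 + 0) = R + A/(-3) = R - A/3)
F(C, O) = -11/3 + C (F(C, O) = C - ⅓*11 = C - 11/3 = -11/3 + C)
(8074 + 9177) - F(73, -8) = (8074 + 9177) - (-11/3 + 73) = 17251 - 1*208/3 = 17251 - 208/3 = 51545/3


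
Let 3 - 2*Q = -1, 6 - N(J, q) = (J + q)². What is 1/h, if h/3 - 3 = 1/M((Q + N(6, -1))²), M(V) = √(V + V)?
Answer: 578/5201 - 17*√2/15603 ≈ 0.10959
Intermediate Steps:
N(J, q) = 6 - (J + q)²
Q = 2 (Q = 3/2 - ½*(-1) = 3/2 + ½ = 2)
M(V) = √2*√V (M(V) = √(2*V) = √2*√V)
h = 9 + 3*√2/34 (h = 9 + 3/((√2*√((2 + (6 - (6 - 1)²))²))) = 9 + 3/((√2*√((2 + (6 - 1*5²))²))) = 9 + 3/((√2*√((2 + (6 - 1*25))²))) = 9 + 3/((√2*√((2 + (6 - 25))²))) = 9 + 3/((√2*√((2 - 19)²))) = 9 + 3/((√2*√((-17)²))) = 9 + 3/((√2*√289)) = 9 + 3/((√2*17)) = 9 + 3/((17*√2)) = 9 + 3*(√2/34) = 9 + 3*√2/34 ≈ 9.1248)
1/h = 1/(9 + 3*√2/34)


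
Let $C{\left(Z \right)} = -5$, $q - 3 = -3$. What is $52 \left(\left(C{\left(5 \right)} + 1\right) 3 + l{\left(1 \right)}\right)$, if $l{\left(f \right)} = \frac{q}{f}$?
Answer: $-624$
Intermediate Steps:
$q = 0$ ($q = 3 - 3 = 0$)
$l{\left(f \right)} = 0$ ($l{\left(f \right)} = \frac{0}{f} = 0$)
$52 \left(\left(C{\left(5 \right)} + 1\right) 3 + l{\left(1 \right)}\right) = 52 \left(\left(-5 + 1\right) 3 + 0\right) = 52 \left(\left(-4\right) 3 + 0\right) = 52 \left(-12 + 0\right) = 52 \left(-12\right) = -624$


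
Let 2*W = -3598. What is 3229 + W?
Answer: 1430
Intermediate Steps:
W = -1799 (W = (½)*(-3598) = -1799)
3229 + W = 3229 - 1799 = 1430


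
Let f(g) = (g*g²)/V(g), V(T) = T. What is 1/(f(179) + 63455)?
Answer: 1/95496 ≈ 1.0472e-5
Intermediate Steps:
f(g) = g² (f(g) = (g*g²)/g = g³/g = g²)
1/(f(179) + 63455) = 1/(179² + 63455) = 1/(32041 + 63455) = 1/95496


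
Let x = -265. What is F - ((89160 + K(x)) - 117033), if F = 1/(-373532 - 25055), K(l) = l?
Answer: 11215441005/398587 ≈ 28138.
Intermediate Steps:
F = -1/398587 (F = 1/(-398587) = -1/398587 ≈ -2.5089e-6)
F - ((89160 + K(x)) - 117033) = -1/398587 - ((89160 - 265) - 117033) = -1/398587 - (88895 - 117033) = -1/398587 - 1*(-28138) = -1/398587 + 28138 = 11215441005/398587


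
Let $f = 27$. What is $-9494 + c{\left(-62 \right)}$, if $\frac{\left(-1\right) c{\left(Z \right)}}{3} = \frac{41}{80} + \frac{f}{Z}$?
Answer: $- \frac{23545693}{2480} \approx -9494.2$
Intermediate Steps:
$c{\left(Z \right)} = - \frac{123}{80} - \frac{81}{Z}$ ($c{\left(Z \right)} = - 3 \left(\frac{41}{80} + \frac{27}{Z}\right) = - \frac{123}{80} - \frac{81}{Z}$)
$-9494 + c{\left(-62 \right)} = -9494 - \left(\frac{123}{80} + \frac{81}{-62}\right) = -9494 - \frac{573}{2480} = - \frac{23545693}{2480}$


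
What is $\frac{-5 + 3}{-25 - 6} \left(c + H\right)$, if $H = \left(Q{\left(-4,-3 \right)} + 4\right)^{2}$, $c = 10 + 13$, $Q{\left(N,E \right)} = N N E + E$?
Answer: $144$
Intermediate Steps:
$Q{\left(N,E \right)} = E + E N^{2}$ ($Q{\left(N,E \right)} = N^{2} E + E = E N^{2} + E = E + E N^{2}$)
$c = 23$
$H = 2209$ ($H = \left(- 3 \left(1 + \left(-4\right)^{2}\right) + 4\right)^{2} = \left(- 3 \left(1 + 16\right) + 4\right)^{2} = \left(\left(-3\right) 17 + 4\right)^{2} = \left(-51 + 4\right)^{2} = \left(-47\right)^{2} = 2209$)
$\frac{-5 + 3}{-25 - 6} \left(c + H\right) = \frac{-5 + 3}{-25 - 6} \left(23 + 2209\right) = - \frac{2}{-31} \cdot 2232 = \left(-2\right) \left(- \frac{1}{31}\right) 2232 = \frac{2}{31} \cdot 2232 = 144$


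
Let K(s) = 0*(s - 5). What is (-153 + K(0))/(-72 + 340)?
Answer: -153/268 ≈ -0.57090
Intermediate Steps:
K(s) = 0 (K(s) = 0*(-5 + s) = 0)
(-153 + K(0))/(-72 + 340) = (-153 + 0)/(-72 + 340) = -153/268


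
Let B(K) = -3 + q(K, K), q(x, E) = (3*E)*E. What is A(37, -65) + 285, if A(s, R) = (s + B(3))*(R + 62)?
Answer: 102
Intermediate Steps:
q(x, E) = 3*E²
B(K) = -3 + 3*K²
A(s, R) = (24 + s)*(62 + R) (A(s, R) = (s + (-3 + 3*3²))*(R + 62) = (s + (-3 + 3*9))*(62 + R) = (s + (-3 + 27))*(62 + R) = (s + 24)*(62 + R) = (24 + s)*(62 + R))
A(37, -65) + 285 = (1488 + 24*(-65) + 62*37 - 65*37) + 285 = (1488 - 1560 + 2294 - 2405) + 285 = -183 + 285 = 102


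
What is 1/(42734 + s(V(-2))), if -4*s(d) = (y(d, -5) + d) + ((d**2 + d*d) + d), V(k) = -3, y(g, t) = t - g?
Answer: 2/85463 ≈ 2.3402e-5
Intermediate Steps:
s(d) = 5/4 - d**2/2 - d/4 (s(d) = -(((-5 - d) + d) + ((d**2 + d*d) + d))/4 = -(-5 + ((d**2 + d**2) + d))/4 = -(-5 + (2*d**2 + d))/4 = -(-5 + (d + 2*d**2))/4 = -(-5 + d + 2*d**2)/4 = 5/4 - d**2/2 - d/4)
1/(42734 + s(V(-2))) = 1/(42734 + (5/4 - 1/2*(-3)**2 - 1/4*(-3))) = 1/(42734 + (5/4 - 1/2*9 + 3/4)) = 1/(42734 + (5/4 - 9/2 + 3/4)) = 1/(42734 - 5/2) = 1/(85463/2) = 2/85463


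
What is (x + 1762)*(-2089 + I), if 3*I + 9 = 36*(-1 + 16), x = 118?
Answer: -3594560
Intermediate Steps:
I = 177 (I = -3 + (36*(-1 + 16))/3 = -3 + (36*15)/3 = -3 + (⅓)*540 = -3 + 180 = 177)
(x + 1762)*(-2089 + I) = (118 + 1762)*(-2089 + 177) = 1880*(-1912) = -3594560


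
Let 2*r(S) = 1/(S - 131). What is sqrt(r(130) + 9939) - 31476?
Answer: -31476 + sqrt(39754)/2 ≈ -31376.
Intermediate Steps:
r(S) = 1/(2*(-131 + S)) (r(S) = 1/(2*(S - 131)) = 1/(2*(-131 + S)))
sqrt(r(130) + 9939) - 31476 = sqrt(1/(2*(-131 + 130)) + 9939) - 31476 = sqrt((1/2)/(-1) + 9939) - 31476 = sqrt((1/2)*(-1) + 9939) - 31476 = sqrt(-1/2 + 9939) - 31476 = sqrt(19877/2) - 31476 = sqrt(39754)/2 - 31476 = -31476 + sqrt(39754)/2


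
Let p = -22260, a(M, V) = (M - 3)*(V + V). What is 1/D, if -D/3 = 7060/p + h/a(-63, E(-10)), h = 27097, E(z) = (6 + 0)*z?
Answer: -979440/9121067 ≈ -0.10738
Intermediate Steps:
E(z) = 6*z
a(M, V) = 2*V*(-3 + M) (a(M, V) = (-3 + M)*(2*V) = 2*V*(-3 + M))
D = -9121067/979440 (D = -3*(7060/(-22260) + 27097/((2*(6*(-10))*(-3 - 63)))) = -3*(7060*(-1/22260) + 27097/((2*(-60)*(-66)))) = -3*(-353/1113 + 27097/7920) = -3*9121067/2938320 = -9121067/979440 ≈ -9.3125)
1/D = 1/(-9121067/979440) = -979440/9121067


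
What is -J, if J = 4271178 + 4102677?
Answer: -8373855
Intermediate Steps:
J = 8373855
-J = -1*8373855 = -8373855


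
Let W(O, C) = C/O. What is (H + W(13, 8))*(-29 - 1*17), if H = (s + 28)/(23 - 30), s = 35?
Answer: 5014/13 ≈ 385.69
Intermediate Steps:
H = -9 (H = (35 + 28)/(23 - 30) = 63/(-7) = 63*(-⅐) = -9)
(H + W(13, 8))*(-29 - 1*17) = (-9 + 8/13)*(-29 - 1*17) = (-9 + 8*(1/13))*(-29 - 17) = (-9 + 8/13)*(-46) = -109/13*(-46) = 5014/13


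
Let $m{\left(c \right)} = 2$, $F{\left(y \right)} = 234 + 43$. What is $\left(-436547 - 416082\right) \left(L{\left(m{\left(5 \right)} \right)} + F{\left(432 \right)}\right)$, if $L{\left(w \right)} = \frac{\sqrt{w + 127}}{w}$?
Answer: $-236178233 - \frac{852629 \sqrt{129}}{2} \approx -2.4102 \cdot 10^{8}$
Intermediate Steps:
$F{\left(y \right)} = 277$
$L{\left(w \right)} = \frac{\sqrt{127 + w}}{w}$
$\left(-436547 - 416082\right) \left(L{\left(m{\left(5 \right)} \right)} + F{\left(432 \right)}\right) = \left(-436547 - 416082\right) \left(\frac{\sqrt{127 + 2}}{2} + 277\right) = - 852629 \left(\frac{\sqrt{129}}{2} + 277\right) = - 852629 \left(277 + \frac{\sqrt{129}}{2}\right) = -236178233 - \frac{852629 \sqrt{129}}{2}$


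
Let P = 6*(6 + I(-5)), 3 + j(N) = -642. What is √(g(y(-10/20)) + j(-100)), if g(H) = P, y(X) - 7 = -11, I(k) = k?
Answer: 3*I*√71 ≈ 25.278*I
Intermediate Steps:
j(N) = -645 (j(N) = -3 - 642 = -645)
y(X) = -4 (y(X) = 7 - 11 = -4)
P = 6 (P = 6*(6 - 5) = 6*1 = 6)
g(H) = 6
√(g(y(-10/20)) + j(-100)) = √(6 - 645) = √(-639) = 3*I*√71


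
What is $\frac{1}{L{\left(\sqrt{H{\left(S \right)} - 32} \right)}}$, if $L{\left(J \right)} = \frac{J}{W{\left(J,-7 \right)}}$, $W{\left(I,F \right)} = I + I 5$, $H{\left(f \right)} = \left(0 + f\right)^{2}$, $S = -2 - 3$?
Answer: $6$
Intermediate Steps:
$S = -5$ ($S = -2 - 3 = -5$)
$H{\left(f \right)} = f^{2}$
$W{\left(I,F \right)} = 6 I$ ($W{\left(I,F \right)} = I + 5 I = 6 I$)
$L{\left(J \right)} = \frac{1}{6}$ ($L{\left(J \right)} = \frac{J}{6 J} = J \frac{1}{6 J} = \frac{1}{6}$)
$\frac{1}{L{\left(\sqrt{H{\left(S \right)} - 32} \right)}} = \frac{1}{\frac{1}{6}} = 6$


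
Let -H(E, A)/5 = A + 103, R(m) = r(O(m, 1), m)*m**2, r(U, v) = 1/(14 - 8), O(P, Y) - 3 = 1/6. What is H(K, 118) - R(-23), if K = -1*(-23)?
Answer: -7159/6 ≈ -1193.2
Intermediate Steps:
O(P, Y) = 19/6 (O(P, Y) = 3 + 1/6 = 19/6)
r(U, v) = 1/6
R(m) = m**2/6
K = 23
H(E, A) = -515 - 5*A (H(E, A) = -5*(A + 103) = -5*(103 + A) = -515 - 5*A)
H(K, 118) - R(-23) = (-515 - 5*118) - (-23)**2/6 = (-515 - 590) - 529/6 = -1105 - 1*529/6 = -1105 - 529/6 = -7159/6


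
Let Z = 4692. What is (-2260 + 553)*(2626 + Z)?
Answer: -12491826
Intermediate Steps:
(-2260 + 553)*(2626 + Z) = (-2260 + 553)*(2626 + 4692) = -1707*7318 = -12491826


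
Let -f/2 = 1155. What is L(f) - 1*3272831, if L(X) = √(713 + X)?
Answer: -3272831 + I*√1597 ≈ -3.2728e+6 + 39.962*I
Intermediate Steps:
f = -2310 (f = -2*1155 = -2310)
L(f) - 1*3272831 = √(713 - 2310) - 1*3272831 = √(-1597) - 3272831 = I*√1597 - 3272831 = -3272831 + I*√1597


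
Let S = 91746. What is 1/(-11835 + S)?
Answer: 1/79911 ≈ 1.2514e-5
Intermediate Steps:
1/(-11835 + S) = 1/(-11835 + 91746) = 1/79911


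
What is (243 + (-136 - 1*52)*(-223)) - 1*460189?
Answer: -418022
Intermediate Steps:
(243 + (-136 - 1*52)*(-223)) - 1*460189 = (243 + (-136 - 52)*(-223)) - 460189 = (243 - 188*(-223)) - 460189 = (243 + 41924) - 460189 = 42167 - 460189 = -418022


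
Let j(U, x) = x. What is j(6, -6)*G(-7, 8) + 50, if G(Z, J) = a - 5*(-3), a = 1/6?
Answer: -41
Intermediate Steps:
a = ⅙ (a = 1*(⅙) = ⅙ ≈ 0.16667)
G(Z, J) = 91/6 (G(Z, J) = ⅙ - 5*(-3) = ⅙ + 15 = 91/6)
j(6, -6)*G(-7, 8) + 50 = -6*91/6 + 50 = -91 + 50 = -41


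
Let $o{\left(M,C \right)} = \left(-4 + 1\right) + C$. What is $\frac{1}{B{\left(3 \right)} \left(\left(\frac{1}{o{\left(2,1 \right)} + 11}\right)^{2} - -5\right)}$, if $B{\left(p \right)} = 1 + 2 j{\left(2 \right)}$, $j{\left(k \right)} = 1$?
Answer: $\frac{27}{406} \approx 0.066502$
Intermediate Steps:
$o{\left(M,C \right)} = -3 + C$
$B{\left(p \right)} = 3$ ($B{\left(p \right)} = 1 + 2 \cdot 1 = 1 + 2 = 3$)
$\frac{1}{B{\left(3 \right)} \left(\left(\frac{1}{o{\left(2,1 \right)} + 11}\right)^{2} - -5\right)} = \frac{1}{3 \left(\left(\frac{1}{\left(-3 + 1\right) + 11}\right)^{2} - -5\right)} = \frac{1}{3 \left(\left(\frac{1}{-2 + 11}\right)^{2} + \left(-58 + 63\right)\right)} = \frac{1}{3 \left(\left(\frac{1}{9}\right)^{2} + 5\right)} = \frac{1}{3 \left(\frac{1}{81} + 5\right)} = \frac{1}{3 \cdot \frac{406}{81}} = \frac{1}{\frac{406}{27}} = \frac{27}{406}$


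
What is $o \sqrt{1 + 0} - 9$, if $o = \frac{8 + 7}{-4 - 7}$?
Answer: $- \frac{114}{11} \approx -10.364$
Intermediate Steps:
$o = - \frac{15}{11}$ ($o = \frac{15}{-11} = 15 \left(- \frac{1}{11}\right) = - \frac{15}{11} \approx -1.3636$)
$o \sqrt{1 + 0} - 9 = - \frac{15 \sqrt{1 + 0}}{11} - 9 = - \frac{15 \sqrt{1}}{11} - 9 = \left(- \frac{15}{11}\right) 1 - 9 = - \frac{15}{11} - 9 = - \frac{114}{11}$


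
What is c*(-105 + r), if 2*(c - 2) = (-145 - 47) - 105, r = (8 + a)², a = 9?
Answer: -26956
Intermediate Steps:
r = 289 (r = (8 + 9)² = 17² = 289)
c = -293/2 (c = 2 + ((-145 - 47) - 105)/2 = 2 + (-192 - 105)/2 = 2 + (½)*(-297) = 2 - 297/2 = -293/2 ≈ -146.50)
c*(-105 + r) = -293*(-105 + 289)/2 = -293/2*184 = -26956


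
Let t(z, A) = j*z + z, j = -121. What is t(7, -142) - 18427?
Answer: -19267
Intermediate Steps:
t(z, A) = -120*z (t(z, A) = -121*z + z = -120*z)
t(7, -142) - 18427 = -120*7 - 18427 = -840 - 18427 = -19267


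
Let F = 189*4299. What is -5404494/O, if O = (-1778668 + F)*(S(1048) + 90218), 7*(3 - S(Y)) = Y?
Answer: 1644846/26485261841 ≈ 6.2104e-5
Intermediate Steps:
S(Y) = 3 - Y/7
F = 812511
O = -609161022343/7 (O = (-1778668 + 812511)*((3 - ⅐*1048) + 90218) = -966157*((3 - 1048/7) + 90218) = -966157*(-1027/7 + 90218) = -966157*630499/7 = -609161022343/7 ≈ -8.7023e+10)
-5404494/O = -5404494/(-609161022343/7) = -5404494*(-7/609161022343) = 1644846/26485261841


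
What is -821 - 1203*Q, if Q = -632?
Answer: 759475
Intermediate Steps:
-821 - 1203*Q = -821 - 1203*(-632) = -821 + 760296 = 759475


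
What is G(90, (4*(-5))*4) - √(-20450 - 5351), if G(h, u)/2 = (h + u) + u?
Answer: -140 - I*√25801 ≈ -140.0 - 160.63*I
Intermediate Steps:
G(h, u) = 2*h + 4*u (G(h, u) = 2*((h + u) + u) = 2*(h + 2*u) = 2*h + 4*u)
G(90, (4*(-5))*4) - √(-20450 - 5351) = (2*90 + 4*((4*(-5))*4)) - √(-20450 - 5351) = (180 + 4*(-20*4)) - √(-25801) = (180 + 4*(-80)) - I*√25801 = (180 - 320) - I*√25801 = -140 - I*√25801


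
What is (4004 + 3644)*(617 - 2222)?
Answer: -12275040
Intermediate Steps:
(4004 + 3644)*(617 - 2222) = 7648*(-1605) = -12275040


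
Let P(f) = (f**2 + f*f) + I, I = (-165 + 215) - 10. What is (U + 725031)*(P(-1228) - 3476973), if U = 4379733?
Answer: -2353117537260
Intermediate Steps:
I = 40 (I = 50 - 10 = 40)
P(f) = 40 + 2*f**2 (P(f) = (f**2 + f*f) + 40 = (f**2 + f**2) + 40 = 2*f**2 + 40 = 40 + 2*f**2)
(U + 725031)*(P(-1228) - 3476973) = (4379733 + 725031)*((40 + 2*(-1228)**2) - 3476973) = 5104764*((40 + 2*1507984) - 3476973) = 5104764*((40 + 3015968) - 3476973) = 5104764*(3016008 - 3476973) = 5104764*(-460965) = -2353117537260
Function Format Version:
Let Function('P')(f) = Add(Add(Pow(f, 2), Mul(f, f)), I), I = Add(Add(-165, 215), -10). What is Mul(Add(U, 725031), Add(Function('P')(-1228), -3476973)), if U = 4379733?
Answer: -2353117537260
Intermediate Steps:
I = 40 (I = Add(50, -10) = 40)
Function('P')(f) = Add(40, Mul(2, Pow(f, 2))) (Function('P')(f) = Add(Add(Pow(f, 2), Mul(f, f)), 40) = Add(Add(Pow(f, 2), Pow(f, 2)), 40) = Add(Mul(2, Pow(f, 2)), 40) = Add(40, Mul(2, Pow(f, 2))))
Mul(Add(U, 725031), Add(Function('P')(-1228), -3476973)) = Mul(Add(4379733, 725031), Add(Add(40, Mul(2, Pow(-1228, 2))), -3476973)) = Mul(5104764, Add(Add(40, Mul(2, 1507984)), -3476973)) = Mul(5104764, Add(Add(40, 3015968), -3476973)) = Mul(5104764, Add(3016008, -3476973)) = Mul(5104764, -460965) = -2353117537260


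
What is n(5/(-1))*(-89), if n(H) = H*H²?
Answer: 11125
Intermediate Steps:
n(H) = H³
n(5/(-1))*(-89) = (5/(-1))³*(-89) = (5*(-1))³*(-89) = (-5)³*(-89) = -125*(-89) = 11125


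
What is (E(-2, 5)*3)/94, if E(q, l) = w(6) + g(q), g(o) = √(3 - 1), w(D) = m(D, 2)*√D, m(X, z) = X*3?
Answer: 3*√2/94 + 27*√6/47 ≈ 1.4523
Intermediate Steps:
m(X, z) = 3*X
w(D) = 3*D^(3/2) (w(D) = (3*D)*√D = 3*D^(3/2))
g(o) = √2
E(q, l) = √2 + 18*√6 (E(q, l) = 3*6^(3/2) + √2 = 3*(6*√6) + √2 = 18*√6 + √2 = √2 + 18*√6)
(E(-2, 5)*3)/94 = ((√2 + 18*√6)*3)/94 = (3*√2 + 54*√6)*(1/94) = 3*√2/94 + 27*√6/47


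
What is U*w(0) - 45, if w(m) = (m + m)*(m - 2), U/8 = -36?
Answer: -45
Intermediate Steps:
U = -288 (U = 8*(-36) = -288)
w(m) = 2*m*(-2 + m) (w(m) = (2*m)*(-2 + m) = 2*m*(-2 + m))
U*w(0) - 45 = -576*0*(-2 + 0) - 45 = -576*0*(-2) - 45 = -288*0 - 45 = 0 - 45 = -45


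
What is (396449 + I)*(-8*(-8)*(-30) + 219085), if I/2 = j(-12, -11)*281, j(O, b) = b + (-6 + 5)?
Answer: 84630286325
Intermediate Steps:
j(O, b) = -1 + b (j(O, b) = b - 1 = -1 + b)
I = -6744 (I = 2*((-1 - 11)*281) = 2*(-12*281) = 2*(-3372) = -6744)
(396449 + I)*(-8*(-8)*(-30) + 219085) = (396449 - 6744)*(-8*(-8)*(-30) + 219085) = 389705*(64*(-30) + 219085) = 389705*(-1920 + 219085) = 389705*217165 = 84630286325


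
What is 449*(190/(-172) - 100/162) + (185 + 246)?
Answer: -2383409/6966 ≈ -342.15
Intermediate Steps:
449*(190/(-172) - 100/162) + (185 + 246) = 449*(190*(-1/172) - 100*1/162) + 431 = 449*(-95/86 - 50/81) + 431 = 449*(-11995/6966) + 431 = -5385755/6966 + 431 = -2383409/6966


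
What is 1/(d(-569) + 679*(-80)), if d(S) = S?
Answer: -1/54889 ≈ -1.8219e-5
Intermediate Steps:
1/(d(-569) + 679*(-80)) = 1/(-569 + 679*(-80)) = 1/(-569 - 54320) = 1/(-54889) = -1/54889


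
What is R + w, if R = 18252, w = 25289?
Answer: 43541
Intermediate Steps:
R + w = 18252 + 25289 = 43541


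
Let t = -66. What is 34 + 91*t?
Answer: -5972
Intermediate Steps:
34 + 91*t = 34 + 91*(-66) = 34 - 6006 = -5972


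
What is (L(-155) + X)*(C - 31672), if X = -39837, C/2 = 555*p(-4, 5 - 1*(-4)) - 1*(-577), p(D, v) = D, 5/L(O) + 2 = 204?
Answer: 140654719051/101 ≈ 1.3926e+9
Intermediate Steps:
L(O) = 5/202 (L(O) = 5/(-2 + 204) = 5/202)
C = -3286 (C = 2*(555*(-4) - 1*(-577)) = 2*(-2220 + 577) = 2*(-1643) = -3286)
(L(-155) + X)*(C - 31672) = (5/202 - 39837)*(-3286 - 31672) = -8047069/202*(-34958) = 140654719051/101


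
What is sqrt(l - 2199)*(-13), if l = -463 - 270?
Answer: -26*I*sqrt(733) ≈ -703.92*I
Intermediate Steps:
l = -733
sqrt(l - 2199)*(-13) = sqrt(-733 - 2199)*(-13) = sqrt(-2932)*(-13) = (2*I*sqrt(733))*(-13) = -26*I*sqrt(733)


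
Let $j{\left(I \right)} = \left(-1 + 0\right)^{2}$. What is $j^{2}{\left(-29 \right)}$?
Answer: $1$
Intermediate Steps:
$j{\left(I \right)} = 1$ ($j{\left(I \right)} = \left(-1\right)^{2} = 1$)
$j^{2}{\left(-29 \right)} = 1^{2} = 1$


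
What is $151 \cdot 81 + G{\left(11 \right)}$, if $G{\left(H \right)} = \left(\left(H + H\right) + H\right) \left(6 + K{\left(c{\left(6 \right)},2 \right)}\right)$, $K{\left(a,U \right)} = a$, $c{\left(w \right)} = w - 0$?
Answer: $12627$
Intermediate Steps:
$c{\left(w \right)} = w$ ($c{\left(w \right)} = w + 0 = w$)
$G{\left(H \right)} = 36 H$ ($G{\left(H \right)} = \left(\left(H + H\right) + H\right) \left(6 + 6\right) = \left(2 H + H\right) 12 = 3 H 12 = 36 H$)
$151 \cdot 81 + G{\left(11 \right)} = 151 \cdot 81 + 36 \cdot 11 = 12231 + 396 = 12627$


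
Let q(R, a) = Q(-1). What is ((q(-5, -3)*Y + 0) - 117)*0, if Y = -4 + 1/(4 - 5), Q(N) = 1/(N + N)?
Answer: 0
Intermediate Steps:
Q(N) = 1/(2*N)
q(R, a) = -½ (q(R, a) = (½)/(-1) = (½)*(-1) = -½)
Y = -5 (Y = -4 + 1/(-1) = -4 - 1 = -5)
((q(-5, -3)*Y + 0) - 117)*0 = ((-½*(-5) + 0) - 117)*0 = ((5/2 + 0) - 117)*0 = (5/2 - 117)*0 = -229/2*0 = 0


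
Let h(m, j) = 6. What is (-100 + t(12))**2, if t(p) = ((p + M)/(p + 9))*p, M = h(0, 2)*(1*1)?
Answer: 394384/49 ≈ 8048.7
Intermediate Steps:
M = 6 (M = 6*(1*1) = 6*1 = 6)
t(p) = p*(6 + p)/(9 + p) (t(p) = ((p + 6)/(p + 9))*p = ((6 + p)/(9 + p))*p = p*(6 + p)/(9 + p))
(-100 + t(12))**2 = (-100 + 12*(6 + 12)/(9 + 12))**2 = (-100 + 12*18/21)**2 = (-100 + 12*(1/21)*18)**2 = (-100 + 72/7)**2 = (-628/7)**2 = 394384/49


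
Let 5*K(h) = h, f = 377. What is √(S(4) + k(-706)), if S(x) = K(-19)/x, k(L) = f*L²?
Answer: √18791037105/10 ≈ 13708.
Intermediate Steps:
K(h) = h/5
k(L) = 377*L²
S(x) = -19/(5*x) (S(x) = ((⅕)*(-19))/x = -19/(5*x))
√(S(4) + k(-706)) = √(-19/5/4 + 377*(-706)²) = √(-19/5*¼ + 377*498436) = √(-19/20 + 187910372) = √(3758207421/20) = √18791037105/10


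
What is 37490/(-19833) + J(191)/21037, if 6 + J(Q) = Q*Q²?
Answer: 137404989415/417226821 ≈ 329.33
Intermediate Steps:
J(Q) = -6 + Q³ (J(Q) = -6 + Q*Q² = -6 + Q³)
37490/(-19833) + J(191)/21037 = 37490/(-19833) + (-6 + 191³)/21037 = 37490*(-1/19833) + (-6 + 6967871)*(1/21037) = -37490/19833 + 6967865*(1/21037) = -37490/19833 + 6967865/21037 = 137404989415/417226821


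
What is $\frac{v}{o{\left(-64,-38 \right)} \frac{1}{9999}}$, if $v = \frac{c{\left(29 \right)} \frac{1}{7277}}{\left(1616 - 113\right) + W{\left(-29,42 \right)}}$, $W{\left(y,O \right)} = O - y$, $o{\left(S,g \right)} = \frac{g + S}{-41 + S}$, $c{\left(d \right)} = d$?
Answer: $\frac{10148985}{389435932} \approx 0.026061$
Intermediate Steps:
$o{\left(S,g \right)} = \frac{S + g}{-41 + S}$
$v = \frac{29}{11453998}$ ($v = \frac{29 \cdot \frac{1}{7277}}{\left(1616 - 113\right) + \left(42 - -29\right)} = \frac{29 \cdot \frac{1}{7277}}{1503 + \left(42 + 29\right)} = \frac{29}{7277 \left(1503 + 71\right)} = \frac{29}{7277 \cdot 1574} = \frac{29}{7277} \cdot \frac{1}{1574} = \frac{29}{11453998} \approx 2.5319 \cdot 10^{-6}$)
$\frac{v}{o{\left(-64,-38 \right)} \frac{1}{9999}} = \frac{29}{11453998 \frac{\frac{1}{-41 - 64} \left(-64 - 38\right)}{9999}} = \frac{29}{11453998 \frac{1}{-105} \left(-102\right) \frac{1}{9999}} = \frac{29}{11453998 \left(- \frac{1}{105}\right) \left(-102\right) \frac{1}{9999}} = \frac{29}{11453998 \cdot \frac{34}{35} \cdot \frac{1}{9999}} = \frac{29}{11453998 \cdot \frac{34}{349965}} = \frac{29}{11453998} \cdot \frac{349965}{34} = \frac{10148985}{389435932}$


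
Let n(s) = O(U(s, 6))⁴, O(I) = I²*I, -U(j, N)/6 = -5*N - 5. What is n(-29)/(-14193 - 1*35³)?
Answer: -1838956877846660250000000000/14267 ≈ -1.2890e+23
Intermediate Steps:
U(j, N) = 30 + 30*N (U(j, N) = -6*(-5*N - 5) = -6*(-5 - 5*N) = 30 + 30*N)
O(I) = I³
n(s) = 7355827511386641000000000000 (n(s) = ((30 + 30*6)³)⁴ = ((30 + 180)³)⁴ = (210³)⁴ = 9261000⁴ = 7355827511386641000000000000)
n(-29)/(-14193 - 1*35³) = 7355827511386641000000000000/(-14193 - 1*35³) = 7355827511386641000000000000/(-14193 - 1*42875) = 7355827511386641000000000000/(-14193 - 42875) = 7355827511386641000000000000/(-57068) = 7355827511386641000000000000*(-1/57068) = -1838956877846660250000000000/14267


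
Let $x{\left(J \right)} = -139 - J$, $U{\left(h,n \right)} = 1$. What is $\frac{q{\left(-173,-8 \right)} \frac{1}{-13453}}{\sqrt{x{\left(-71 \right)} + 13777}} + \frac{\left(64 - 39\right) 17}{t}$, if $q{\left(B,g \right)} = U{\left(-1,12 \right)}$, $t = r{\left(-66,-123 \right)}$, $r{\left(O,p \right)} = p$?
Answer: $- \frac{425}{123} - \frac{\sqrt{13709}}{184427177} \approx -3.4553$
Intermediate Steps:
$t = -123$
$q{\left(B,g \right)} = 1$
$\frac{q{\left(-173,-8 \right)} \frac{1}{-13453}}{\sqrt{x{\left(-71 \right)} + 13777}} + \frac{\left(64 - 39\right) 17}{t} = \frac{1 \frac{1}{-13453}}{\sqrt{\left(-139 - -71\right) + 13777}} + \frac{\left(64 - 39\right) 17}{-123} = \frac{1 \left(- \frac{1}{13453}\right)}{\sqrt{\left(-139 + 71\right) + 13777}} + 25 \cdot 17 \left(- \frac{1}{123}\right) = - \frac{1}{13453 \sqrt{-68 + 13777}} + 425 \left(- \frac{1}{123}\right) = - \frac{1}{13453 \sqrt{13709}} - \frac{425}{123} = - \frac{\frac{1}{13709} \sqrt{13709}}{13453} - \frac{425}{123} = - \frac{\sqrt{13709}}{184427177} - \frac{425}{123} = - \frac{425}{123} - \frac{\sqrt{13709}}{184427177}$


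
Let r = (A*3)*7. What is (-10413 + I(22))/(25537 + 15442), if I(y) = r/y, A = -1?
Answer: -229107/901538 ≈ -0.25413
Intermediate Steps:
r = -21 (r = -1*3*7 = -3*7 = -21)
I(y) = -21/y
(-10413 + I(22))/(25537 + 15442) = (-10413 - 21/22)/(25537 + 15442) = (-10413 - 21*1/22)/40979 = (-10413 - 21/22)*(1/40979) = -229107/22*1/40979 = -229107/901538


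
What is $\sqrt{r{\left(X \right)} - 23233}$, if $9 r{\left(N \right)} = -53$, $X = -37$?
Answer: $\frac{5 i \sqrt{8366}}{3} \approx 152.44 i$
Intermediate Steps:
$r{\left(N \right)} = - \frac{53}{9}$ ($r{\left(N \right)} = \frac{1}{9} \left(-53\right) = - \frac{53}{9}$)
$\sqrt{r{\left(X \right)} - 23233} = \sqrt{- \frac{53}{9} - 23233} = \sqrt{- \frac{209150}{9}} = \frac{5 i \sqrt{8366}}{3}$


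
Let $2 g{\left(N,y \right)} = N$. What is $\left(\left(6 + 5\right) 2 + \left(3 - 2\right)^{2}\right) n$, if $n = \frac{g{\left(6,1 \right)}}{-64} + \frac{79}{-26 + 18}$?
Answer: $- \frac{14605}{64} \approx -228.2$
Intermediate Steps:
$g{\left(N,y \right)} = \frac{N}{2}$
$n = - \frac{635}{64}$ ($n = \frac{\frac{1}{2} \cdot 6}{-64} + \frac{79}{-26 + 18} = 3 \left(- \frac{1}{64}\right) + \frac{79}{-8} = - \frac{3}{64} + 79 \left(- \frac{1}{8}\right) = - \frac{3}{64} - \frac{79}{8} = - \frac{635}{64} \approx -9.9219$)
$\left(\left(6 + 5\right) 2 + \left(3 - 2\right)^{2}\right) n = \left(\left(6 + 5\right) 2 + \left(3 - 2\right)^{2}\right) \left(- \frac{635}{64}\right) = \left(11 \cdot 2 + 1^{2}\right) \left(- \frac{635}{64}\right) = \left(22 + 1\right) \left(- \frac{635}{64}\right) = 23 \left(- \frac{635}{64}\right) = - \frac{14605}{64}$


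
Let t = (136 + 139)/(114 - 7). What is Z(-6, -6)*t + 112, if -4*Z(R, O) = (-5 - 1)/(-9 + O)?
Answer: 23913/214 ≈ 111.74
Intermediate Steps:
Z(R, O) = 3/(2*(-9 + O)) (Z(R, O) = -(-5 - 1)/(4*(-9 + O)) = -(-3)/(2*(-9 + O)) = 3/(2*(-9 + O)))
t = 275/107 ≈ 2.5701
Z(-6, -6)*t + 112 = (3/(2*(-9 - 6)))*(275/107) + 112 = ((3/2)/(-15))*(275/107) + 112 = ((3/2)*(-1/15))*(275/107) + 112 = -⅒*275/107 + 112 = -55/214 + 112 = 23913/214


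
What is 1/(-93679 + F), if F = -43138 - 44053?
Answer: -1/180870 ≈ -5.5288e-6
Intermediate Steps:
F = -87191
1/(-93679 + F) = 1/(-93679 - 87191) = 1/(-180870) = -1/180870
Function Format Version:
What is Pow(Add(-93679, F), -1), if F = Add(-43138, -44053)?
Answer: Rational(-1, 180870) ≈ -5.5288e-6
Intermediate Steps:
F = -87191
Pow(Add(-93679, F), -1) = Pow(Add(-93679, -87191), -1) = Pow(-180870, -1) = Rational(-1, 180870)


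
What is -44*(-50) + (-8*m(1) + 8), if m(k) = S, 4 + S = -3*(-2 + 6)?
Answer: 2336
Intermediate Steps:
S = -16 (S = -4 - 3*(-2 + 6) = -4 - 3*4 = -4 - 12 = -16)
m(k) = -16
-44*(-50) + (-8*m(1) + 8) = -44*(-50) + (-8*(-16) + 8) = 2200 + (128 + 8) = 2200 + 136 = 2336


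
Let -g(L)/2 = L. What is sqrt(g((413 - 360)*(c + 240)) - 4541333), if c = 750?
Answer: I*sqrt(4646273) ≈ 2155.5*I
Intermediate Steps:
g(L) = -2*L
sqrt(g((413 - 360)*(c + 240)) - 4541333) = sqrt(-2*(413 - 360)*(750 + 240) - 4541333) = sqrt(-106*990 - 4541333) = sqrt(-2*52470 - 4541333) = sqrt(-104940 - 4541333) = sqrt(-4646273) = I*sqrt(4646273)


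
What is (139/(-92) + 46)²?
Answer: 16752649/8464 ≈ 1979.3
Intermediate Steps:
(139/(-92) + 46)² = (139*(-1/92) + 46)² = (-139/92 + 46)² = (4093/92)² = 16752649/8464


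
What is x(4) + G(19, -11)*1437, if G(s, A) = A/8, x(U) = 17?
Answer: -15671/8 ≈ -1958.9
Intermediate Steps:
G(s, A) = A/8 (G(s, A) = A*(⅛) = A/8)
x(4) + G(19, -11)*1437 = 17 + ((⅛)*(-11))*1437 = 17 - 11/8*1437 = 17 - 15807/8 = -15671/8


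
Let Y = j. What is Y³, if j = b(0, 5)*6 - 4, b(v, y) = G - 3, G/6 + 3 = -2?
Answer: -8242408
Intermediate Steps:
G = -30 (G = -18 + 6*(-2) = -18 - 12 = -30)
b(v, y) = -33 (b(v, y) = -30 - 3 = -33)
j = -202 (j = -33*6 - 4 = -198 - 4 = -202)
Y = -202
Y³ = (-202)³ = -8242408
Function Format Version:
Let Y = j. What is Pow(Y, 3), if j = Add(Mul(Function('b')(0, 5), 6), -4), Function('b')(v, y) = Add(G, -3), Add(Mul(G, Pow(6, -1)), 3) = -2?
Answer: -8242408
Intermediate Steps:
G = -30 (G = Add(-18, Mul(6, -2)) = Add(-18, -12) = -30)
Function('b')(v, y) = -33 (Function('b')(v, y) = Add(-30, -3) = -33)
j = -202 (j = Add(Mul(-33, 6), -4) = Add(-198, -4) = -202)
Y = -202
Pow(Y, 3) = Pow(-202, 3) = -8242408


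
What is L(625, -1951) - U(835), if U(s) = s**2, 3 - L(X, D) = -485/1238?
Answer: -863160351/1238 ≈ -6.9722e+5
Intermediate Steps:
L(X, D) = 4199/1238 (L(X, D) = 3 - (-485)/1238 = 3 - 1*(-485/1238) = 3 + 485/1238 = 4199/1238)
L(625, -1951) - U(835) = 4199/1238 - 1*835**2 = 4199/1238 - 1*697225 = 4199/1238 - 697225 = -863160351/1238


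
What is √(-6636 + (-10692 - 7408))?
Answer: 4*I*√1546 ≈ 157.28*I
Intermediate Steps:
√(-6636 + (-10692 - 7408)) = √(-6636 - 18100) = √(-24736) = 4*I*√1546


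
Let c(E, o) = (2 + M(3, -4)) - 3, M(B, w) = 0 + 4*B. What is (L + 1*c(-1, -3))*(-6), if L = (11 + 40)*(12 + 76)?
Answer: -26994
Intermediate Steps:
M(B, w) = 4*B
c(E, o) = 11 (c(E, o) = (2 + 4*3) - 3 = (2 + 12) - 3 = 14 - 3 = 11)
L = 4488 (L = 51*88 = 4488)
(L + 1*c(-1, -3))*(-6) = (4488 + 1*11)*(-6) = (4488 + 11)*(-6) = 4499*(-6) = -26994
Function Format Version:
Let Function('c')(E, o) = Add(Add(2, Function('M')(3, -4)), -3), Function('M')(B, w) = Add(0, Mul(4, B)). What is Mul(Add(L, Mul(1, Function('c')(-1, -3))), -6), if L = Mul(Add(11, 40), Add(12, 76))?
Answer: -26994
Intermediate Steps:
Function('M')(B, w) = Mul(4, B)
Function('c')(E, o) = 11 (Function('c')(E, o) = Add(Add(2, Mul(4, 3)), -3) = Add(Add(2, 12), -3) = Add(14, -3) = 11)
L = 4488 (L = Mul(51, 88) = 4488)
Mul(Add(L, Mul(1, Function('c')(-1, -3))), -6) = Mul(Add(4488, Mul(1, 11)), -6) = Mul(Add(4488, 11), -6) = Mul(4499, -6) = -26994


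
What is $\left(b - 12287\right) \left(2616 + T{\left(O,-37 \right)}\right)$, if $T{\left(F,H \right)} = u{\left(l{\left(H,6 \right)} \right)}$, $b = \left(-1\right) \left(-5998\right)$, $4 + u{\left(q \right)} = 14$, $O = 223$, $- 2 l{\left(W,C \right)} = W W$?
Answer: $-16514914$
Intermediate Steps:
$l{\left(W,C \right)} = - \frac{W^{2}}{2}$ ($l{\left(W,C \right)} = - \frac{W W}{2} = - \frac{W^{2}}{2}$)
$u{\left(q \right)} = 10$ ($u{\left(q \right)} = -4 + 14 = 10$)
$b = 5998$
$T{\left(F,H \right)} = 10$
$\left(b - 12287\right) \left(2616 + T{\left(O,-37 \right)}\right) = \left(5998 - 12287\right) \left(2616 + 10\right) = \left(-6289\right) 2626 = -16514914$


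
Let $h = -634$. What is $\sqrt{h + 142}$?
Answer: $2 i \sqrt{123} \approx 22.181 i$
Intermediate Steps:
$\sqrt{h + 142} = \sqrt{-634 + 142} = \sqrt{-492} = 2 i \sqrt{123}$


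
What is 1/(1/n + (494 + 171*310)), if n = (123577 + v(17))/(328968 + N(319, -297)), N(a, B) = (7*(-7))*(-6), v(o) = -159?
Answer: 61709/3301842967 ≈ 1.8689e-5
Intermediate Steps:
N(a, B) = 294 (N(a, B) = -49*(-6) = 294)
n = 61709/164631 (n = (123577 - 159)/(328968 + 294) = 123418/329262 = 123418*(1/329262) = 61709/164631 ≈ 0.37483)
1/(1/n + (494 + 171*310)) = 1/(1/(61709/164631) + (494 + 171*310)) = 1/(164631/61709 + (494 + 53010)) = 1/(164631/61709 + 53504) = 1/(3301842967/61709) = 61709/3301842967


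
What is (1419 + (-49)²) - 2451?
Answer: 1369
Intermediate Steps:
(1419 + (-49)²) - 2451 = (1419 + 2401) - 2451 = 3820 - 2451 = 1369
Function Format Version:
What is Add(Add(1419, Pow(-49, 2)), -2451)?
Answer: 1369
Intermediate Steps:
Add(Add(1419, Pow(-49, 2)), -2451) = Add(Add(1419, 2401), -2451) = Add(3820, -2451) = 1369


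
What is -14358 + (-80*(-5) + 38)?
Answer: -13920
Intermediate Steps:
-14358 + (-80*(-5) + 38) = -14358 + (400 + 38) = -14358 + 438 = -13920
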